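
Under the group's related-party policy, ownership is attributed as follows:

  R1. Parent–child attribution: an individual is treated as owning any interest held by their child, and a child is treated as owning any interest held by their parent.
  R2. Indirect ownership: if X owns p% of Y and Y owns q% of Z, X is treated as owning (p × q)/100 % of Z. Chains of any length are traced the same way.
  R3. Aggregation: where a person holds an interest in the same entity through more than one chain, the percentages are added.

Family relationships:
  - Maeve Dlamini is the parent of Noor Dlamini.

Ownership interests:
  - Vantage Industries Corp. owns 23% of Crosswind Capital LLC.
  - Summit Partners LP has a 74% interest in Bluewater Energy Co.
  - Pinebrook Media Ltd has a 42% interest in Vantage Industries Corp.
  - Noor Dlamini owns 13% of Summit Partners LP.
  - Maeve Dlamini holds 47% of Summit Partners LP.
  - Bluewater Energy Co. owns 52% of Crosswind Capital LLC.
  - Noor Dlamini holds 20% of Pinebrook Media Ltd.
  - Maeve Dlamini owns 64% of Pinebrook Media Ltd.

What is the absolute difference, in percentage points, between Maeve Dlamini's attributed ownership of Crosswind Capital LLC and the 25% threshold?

By parent–child attribution (R1), Maeve Dlamini is treated as also owning Noor Dlamini's interest in Summit Partners LP, giving 47% + 13% = 60%.
By parent–child attribution (R1), Maeve Dlamini is treated as also owning Noor Dlamini's interest in Pinebrook Media Ltd, giving 64% + 20% = 84%.
Chain via Summit Partners LP → Bluewater Energy Co. (R2): 60% × 74% × 52% = 23.088% of Crosswind Capital LLC.
Chain via Pinebrook Media Ltd → Vantage Industries Corp. (R2): 84% × 42% × 23% = 8.1144% of Crosswind Capital LLC.
Aggregating (R3): 23.088% + 8.1144% = 31.2024%.
31.2024% exceeds the 25% threshold by 6.2024 percentage points.

6.2024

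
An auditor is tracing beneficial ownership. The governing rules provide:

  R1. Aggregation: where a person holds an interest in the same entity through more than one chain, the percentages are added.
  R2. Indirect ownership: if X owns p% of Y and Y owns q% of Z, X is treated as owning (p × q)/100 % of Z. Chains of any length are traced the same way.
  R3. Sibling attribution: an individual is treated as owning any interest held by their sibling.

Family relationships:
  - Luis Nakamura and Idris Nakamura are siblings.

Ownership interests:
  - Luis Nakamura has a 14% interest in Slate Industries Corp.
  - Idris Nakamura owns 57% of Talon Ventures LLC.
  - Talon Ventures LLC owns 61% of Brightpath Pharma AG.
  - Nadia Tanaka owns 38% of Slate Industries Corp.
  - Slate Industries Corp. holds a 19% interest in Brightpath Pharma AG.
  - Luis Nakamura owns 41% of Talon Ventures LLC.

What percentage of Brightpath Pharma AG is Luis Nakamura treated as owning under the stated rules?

By sibling attribution (R3), Luis Nakamura is treated as also owning Idris Nakamura's interest in Talon Ventures LLC, giving 41% + 57% = 98%.
Chain via Slate Industries Corp. (R2): 14% × 19% = 2.66% of Brightpath Pharma AG.
Chain via Talon Ventures LLC (R2): 98% × 61% = 59.78% of Brightpath Pharma AG.
Aggregating (R1): 2.66% + 59.78% = 62.44%.

62.44%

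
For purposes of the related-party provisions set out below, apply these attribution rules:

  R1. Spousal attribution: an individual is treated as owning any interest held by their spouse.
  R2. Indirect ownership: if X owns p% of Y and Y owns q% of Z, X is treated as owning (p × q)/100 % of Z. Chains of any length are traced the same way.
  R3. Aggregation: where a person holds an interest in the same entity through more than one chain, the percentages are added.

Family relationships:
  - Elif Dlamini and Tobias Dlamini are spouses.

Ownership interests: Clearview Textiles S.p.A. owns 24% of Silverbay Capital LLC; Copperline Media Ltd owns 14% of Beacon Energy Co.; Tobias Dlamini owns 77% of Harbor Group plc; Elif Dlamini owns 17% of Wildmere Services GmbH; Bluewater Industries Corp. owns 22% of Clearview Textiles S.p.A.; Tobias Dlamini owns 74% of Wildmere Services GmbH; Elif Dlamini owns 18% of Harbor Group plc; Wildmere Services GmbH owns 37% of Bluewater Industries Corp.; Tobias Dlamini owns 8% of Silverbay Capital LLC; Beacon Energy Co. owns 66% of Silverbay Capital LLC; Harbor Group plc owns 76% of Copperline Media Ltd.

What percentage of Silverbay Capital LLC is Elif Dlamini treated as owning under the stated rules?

By spousal attribution (R1), Elif Dlamini is treated as also owning Tobias Dlamini's interest in Wildmere Services GmbH, giving 17% + 74% = 91%.
By spousal attribution (R1), Elif Dlamini is treated as also owning Tobias Dlamini's interest in Harbor Group plc, giving 18% + 77% = 95%.
By spousal attribution (R1), Elif Dlamini is treated as owning Tobias Dlamini's 8% interest in Silverbay Capital LLC.
Chain via Wildmere Services GmbH → Bluewater Industries Corp. → Clearview Textiles S.p.A. (R2): 91% × 37% × 22% × 24% = 1.777776% of Silverbay Capital LLC.
Chain via Harbor Group plc → Copperline Media Ltd → Beacon Energy Co. (R2): 95% × 76% × 14% × 66% = 6.67128% of Silverbay Capital LLC.
Direct interest in Silverbay Capital LLC: 8%.
Aggregating (R3): 1.777776% + 6.67128% + 8% = 16.449056%.

16.449056%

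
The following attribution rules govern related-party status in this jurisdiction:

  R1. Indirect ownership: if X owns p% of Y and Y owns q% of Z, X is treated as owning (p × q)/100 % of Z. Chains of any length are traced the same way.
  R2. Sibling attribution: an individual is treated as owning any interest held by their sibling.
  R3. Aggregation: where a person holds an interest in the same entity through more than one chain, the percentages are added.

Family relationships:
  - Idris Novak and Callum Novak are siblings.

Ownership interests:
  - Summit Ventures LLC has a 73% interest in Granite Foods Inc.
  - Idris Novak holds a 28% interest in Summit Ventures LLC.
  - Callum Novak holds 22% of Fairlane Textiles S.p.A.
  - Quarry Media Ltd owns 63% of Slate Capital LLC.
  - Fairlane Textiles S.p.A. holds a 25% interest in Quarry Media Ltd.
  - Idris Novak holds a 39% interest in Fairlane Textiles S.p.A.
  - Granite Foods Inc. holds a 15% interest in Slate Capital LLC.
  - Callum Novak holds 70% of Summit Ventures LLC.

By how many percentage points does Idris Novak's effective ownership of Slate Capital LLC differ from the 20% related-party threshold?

By sibling attribution (R2), Idris Novak is treated as also owning Callum Novak's interest in Summit Ventures LLC, giving 28% + 70% = 98%.
By sibling attribution (R2), Idris Novak is treated as also owning Callum Novak's interest in Fairlane Textiles S.p.A, giving 39% + 22% = 61%.
Chain via Summit Ventures LLC → Granite Foods Inc. (R1): 98% × 73% × 15% = 10.731% of Slate Capital LLC.
Chain via Fairlane Textiles S.p.A. → Quarry Media Ltd (R1): 61% × 25% × 63% = 9.6075% of Slate Capital LLC.
Aggregating (R3): 10.731% + 9.6075% = 20.3385%.
20.3385% exceeds the 20% threshold by 0.3385 percentage points.

0.3385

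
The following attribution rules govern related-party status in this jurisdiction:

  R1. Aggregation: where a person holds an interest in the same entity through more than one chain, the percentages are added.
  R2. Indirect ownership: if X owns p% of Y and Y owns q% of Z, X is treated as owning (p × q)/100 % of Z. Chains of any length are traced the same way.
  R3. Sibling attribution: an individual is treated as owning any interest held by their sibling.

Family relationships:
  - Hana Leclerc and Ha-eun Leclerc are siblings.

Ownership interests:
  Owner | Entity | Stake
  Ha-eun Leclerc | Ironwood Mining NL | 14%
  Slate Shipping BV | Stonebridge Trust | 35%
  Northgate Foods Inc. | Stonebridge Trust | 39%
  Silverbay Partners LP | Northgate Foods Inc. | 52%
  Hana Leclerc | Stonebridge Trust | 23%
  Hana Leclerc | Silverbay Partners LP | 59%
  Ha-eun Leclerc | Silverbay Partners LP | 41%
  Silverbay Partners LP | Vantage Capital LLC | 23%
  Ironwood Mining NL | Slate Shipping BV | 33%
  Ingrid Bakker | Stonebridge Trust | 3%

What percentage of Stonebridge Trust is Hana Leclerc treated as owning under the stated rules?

By sibling attribution (R3), Hana Leclerc is treated as also owning Ha-eun Leclerc's interest in Silverbay Partners LP, giving 59% + 41% = 100%.
By sibling attribution (R3), Hana Leclerc is treated as owning Ha-eun Leclerc's 14% interest in Ironwood Mining NL.
Chain via Silverbay Partners LP → Northgate Foods Inc. (R2): 100% × 52% × 39% = 20.28% of Stonebridge Trust.
Direct interest in Stonebridge Trust: 23%.
Chain via Ironwood Mining NL → Slate Shipping BV (R2): 14% × 33% × 35% = 1.617% of Stonebridge Trust.
Aggregating (R1): 20.28% + 23% + 1.617% = 44.897%.

44.897%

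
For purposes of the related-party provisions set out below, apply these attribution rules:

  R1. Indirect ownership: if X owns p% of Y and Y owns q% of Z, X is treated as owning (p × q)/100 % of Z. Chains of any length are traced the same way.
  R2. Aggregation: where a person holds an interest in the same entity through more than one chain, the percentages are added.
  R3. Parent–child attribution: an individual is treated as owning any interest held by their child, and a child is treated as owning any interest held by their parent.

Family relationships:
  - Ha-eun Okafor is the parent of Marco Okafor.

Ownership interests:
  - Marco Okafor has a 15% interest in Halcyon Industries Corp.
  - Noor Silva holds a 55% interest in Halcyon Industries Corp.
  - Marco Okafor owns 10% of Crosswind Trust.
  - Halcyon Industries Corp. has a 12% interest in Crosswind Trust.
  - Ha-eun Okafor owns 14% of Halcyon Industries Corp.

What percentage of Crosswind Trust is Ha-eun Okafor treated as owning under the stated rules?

13.48%

By parent–child attribution (R3), Ha-eun Okafor is treated as also owning Marco Okafor's interest in Halcyon Industries Corp, giving 14% + 15% = 29%.
By parent–child attribution (R3), Ha-eun Okafor is treated as owning Marco Okafor's 10% interest in Crosswind Trust.
Chain via Halcyon Industries Corp. (R1): 29% × 12% = 3.48% of Crosswind Trust.
Direct interest in Crosswind Trust: 10%.
Aggregating (R2): 3.48% + 10% = 13.48%.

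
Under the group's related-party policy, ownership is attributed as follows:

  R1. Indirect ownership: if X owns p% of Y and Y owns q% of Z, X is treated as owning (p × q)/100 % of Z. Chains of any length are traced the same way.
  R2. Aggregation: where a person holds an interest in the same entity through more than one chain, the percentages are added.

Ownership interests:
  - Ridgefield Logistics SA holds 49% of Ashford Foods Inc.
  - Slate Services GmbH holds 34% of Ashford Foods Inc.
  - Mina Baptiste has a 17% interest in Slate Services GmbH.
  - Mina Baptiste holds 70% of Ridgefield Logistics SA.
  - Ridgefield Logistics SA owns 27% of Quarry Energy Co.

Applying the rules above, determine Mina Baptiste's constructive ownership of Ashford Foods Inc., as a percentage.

40.08%

Chain via Ridgefield Logistics SA (R1): 70% × 49% = 34.3% of Ashford Foods Inc.
Chain via Slate Services GmbH (R1): 17% × 34% = 5.78% of Ashford Foods Inc.
Aggregating (R2): 34.3% + 5.78% = 40.08%.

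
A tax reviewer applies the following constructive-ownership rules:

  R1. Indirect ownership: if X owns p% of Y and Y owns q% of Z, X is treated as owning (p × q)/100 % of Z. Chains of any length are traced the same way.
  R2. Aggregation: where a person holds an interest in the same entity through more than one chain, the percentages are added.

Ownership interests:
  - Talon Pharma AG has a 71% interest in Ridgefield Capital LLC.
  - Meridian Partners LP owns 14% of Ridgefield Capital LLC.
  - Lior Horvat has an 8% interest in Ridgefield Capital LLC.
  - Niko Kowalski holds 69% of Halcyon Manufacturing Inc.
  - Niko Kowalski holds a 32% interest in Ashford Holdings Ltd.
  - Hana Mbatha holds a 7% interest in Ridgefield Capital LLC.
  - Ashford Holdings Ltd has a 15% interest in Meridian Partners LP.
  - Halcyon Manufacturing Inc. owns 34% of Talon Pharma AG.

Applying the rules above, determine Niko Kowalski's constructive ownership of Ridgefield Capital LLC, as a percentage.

17.3286%

Chain via Halcyon Manufacturing Inc. → Talon Pharma AG (R1): 69% × 34% × 71% = 16.6566% of Ridgefield Capital LLC.
Chain via Ashford Holdings Ltd → Meridian Partners LP (R1): 32% × 15% × 14% = 0.672% of Ridgefield Capital LLC.
Aggregating (R2): 16.6566% + 0.672% = 17.3286%.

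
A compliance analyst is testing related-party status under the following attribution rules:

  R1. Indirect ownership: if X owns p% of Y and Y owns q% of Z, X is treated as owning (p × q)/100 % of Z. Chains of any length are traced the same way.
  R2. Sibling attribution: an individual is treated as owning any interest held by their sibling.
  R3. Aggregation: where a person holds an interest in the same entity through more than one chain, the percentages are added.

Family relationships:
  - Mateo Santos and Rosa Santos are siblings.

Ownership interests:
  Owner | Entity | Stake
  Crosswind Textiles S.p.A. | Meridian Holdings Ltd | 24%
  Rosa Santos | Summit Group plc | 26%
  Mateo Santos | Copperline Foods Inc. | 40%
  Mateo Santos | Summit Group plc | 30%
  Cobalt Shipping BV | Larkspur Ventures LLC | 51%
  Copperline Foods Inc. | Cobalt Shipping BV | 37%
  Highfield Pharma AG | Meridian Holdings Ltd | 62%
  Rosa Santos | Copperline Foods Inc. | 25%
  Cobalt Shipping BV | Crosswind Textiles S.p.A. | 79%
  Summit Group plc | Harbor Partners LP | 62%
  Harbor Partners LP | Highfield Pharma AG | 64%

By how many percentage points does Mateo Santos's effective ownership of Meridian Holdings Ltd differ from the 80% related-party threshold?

By sibling attribution (R2), Mateo Santos is treated as also owning Rosa Santos's interest in Copperline Foods Inc, giving 40% + 25% = 65%.
By sibling attribution (R2), Mateo Santos is treated as also owning Rosa Santos's interest in Summit Group plc, giving 30% + 26% = 56%.
Chain via Copperline Foods Inc. → Cobalt Shipping BV → Crosswind Textiles S.p.A. (R1): 65% × 37% × 79% × 24% = 4.55988% of Meridian Holdings Ltd.
Chain via Summit Group plc → Harbor Partners LP → Highfield Pharma AG (R1): 56% × 62% × 64% × 62% = 13.776896% of Meridian Holdings Ltd.
Aggregating (R3): 4.55988% + 13.776896% = 18.336776%.
18.336776% falls short of the 80% threshold by 61.663224 percentage points.

61.663224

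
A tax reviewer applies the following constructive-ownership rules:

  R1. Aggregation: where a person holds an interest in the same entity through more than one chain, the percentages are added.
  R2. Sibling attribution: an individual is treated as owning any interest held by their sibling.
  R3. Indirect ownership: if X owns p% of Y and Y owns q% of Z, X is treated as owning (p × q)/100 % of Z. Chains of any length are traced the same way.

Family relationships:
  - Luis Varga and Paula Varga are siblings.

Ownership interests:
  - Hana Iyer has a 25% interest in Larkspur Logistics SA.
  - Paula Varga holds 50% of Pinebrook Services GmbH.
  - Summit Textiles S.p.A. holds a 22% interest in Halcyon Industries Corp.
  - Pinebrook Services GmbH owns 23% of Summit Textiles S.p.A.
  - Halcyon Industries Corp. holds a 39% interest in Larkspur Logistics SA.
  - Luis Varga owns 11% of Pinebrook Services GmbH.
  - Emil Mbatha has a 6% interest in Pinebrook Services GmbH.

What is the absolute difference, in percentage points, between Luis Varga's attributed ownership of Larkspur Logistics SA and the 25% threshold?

23.796226

By sibling attribution (R2), Luis Varga is treated as also owning Paula Varga's interest in Pinebrook Services GmbH, giving 11% + 50% = 61%.
Chain via Pinebrook Services GmbH → Summit Textiles S.p.A. → Halcyon Industries Corp. (R3): 61% × 23% × 22% × 39% = 1.203774% of Larkspur Logistics SA.
1.203774% falls short of the 25% threshold by 23.796226 percentage points.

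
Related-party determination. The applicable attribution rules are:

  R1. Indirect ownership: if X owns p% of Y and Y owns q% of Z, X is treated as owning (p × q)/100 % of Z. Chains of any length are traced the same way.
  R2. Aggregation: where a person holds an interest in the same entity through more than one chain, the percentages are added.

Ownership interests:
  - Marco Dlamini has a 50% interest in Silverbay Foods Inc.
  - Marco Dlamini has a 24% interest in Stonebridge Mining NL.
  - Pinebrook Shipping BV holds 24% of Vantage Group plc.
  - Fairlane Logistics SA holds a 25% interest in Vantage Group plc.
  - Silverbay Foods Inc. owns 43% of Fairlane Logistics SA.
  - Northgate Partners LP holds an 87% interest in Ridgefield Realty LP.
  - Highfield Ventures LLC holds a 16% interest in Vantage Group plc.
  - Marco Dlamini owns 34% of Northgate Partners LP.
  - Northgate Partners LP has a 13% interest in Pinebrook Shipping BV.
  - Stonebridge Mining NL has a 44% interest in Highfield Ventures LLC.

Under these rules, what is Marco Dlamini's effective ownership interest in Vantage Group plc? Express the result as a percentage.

8.1254%

Chain via Northgate Partners LP → Pinebrook Shipping BV (R1): 34% × 13% × 24% = 1.0608% of Vantage Group plc.
Chain via Stonebridge Mining NL → Highfield Ventures LLC (R1): 24% × 44% × 16% = 1.6896% of Vantage Group plc.
Chain via Silverbay Foods Inc. → Fairlane Logistics SA (R1): 50% × 43% × 25% = 5.375% of Vantage Group plc.
Aggregating (R2): 1.0608% + 1.6896% + 5.375% = 8.1254%.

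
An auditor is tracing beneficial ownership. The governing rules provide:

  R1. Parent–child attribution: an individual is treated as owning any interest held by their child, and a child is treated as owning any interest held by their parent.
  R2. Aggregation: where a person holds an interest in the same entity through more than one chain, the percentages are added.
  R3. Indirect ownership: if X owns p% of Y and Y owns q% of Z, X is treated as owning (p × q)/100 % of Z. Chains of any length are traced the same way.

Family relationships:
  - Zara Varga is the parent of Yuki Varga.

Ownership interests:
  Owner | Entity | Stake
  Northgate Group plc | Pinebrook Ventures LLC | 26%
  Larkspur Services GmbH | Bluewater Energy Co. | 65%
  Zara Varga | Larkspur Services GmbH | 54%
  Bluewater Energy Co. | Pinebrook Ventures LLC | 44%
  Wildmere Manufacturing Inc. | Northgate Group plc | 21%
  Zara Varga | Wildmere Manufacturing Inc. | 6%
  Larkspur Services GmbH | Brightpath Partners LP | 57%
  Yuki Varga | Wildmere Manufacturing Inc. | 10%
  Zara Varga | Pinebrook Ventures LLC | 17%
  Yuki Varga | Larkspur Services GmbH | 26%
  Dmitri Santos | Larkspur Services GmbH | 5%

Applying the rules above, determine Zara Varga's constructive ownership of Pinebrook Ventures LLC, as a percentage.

By parent–child attribution (R1), Zara Varga is treated as also owning Yuki Varga's interest in Wildmere Manufacturing Inc, giving 6% + 10% = 16%.
By parent–child attribution (R1), Zara Varga is treated as also owning Yuki Varga's interest in Larkspur Services GmbH, giving 54% + 26% = 80%.
Chain via Wildmere Manufacturing Inc. → Northgate Group plc (R3): 16% × 21% × 26% = 0.8736% of Pinebrook Ventures LLC.
Chain via Larkspur Services GmbH → Bluewater Energy Co. (R3): 80% × 65% × 44% = 22.88% of Pinebrook Ventures LLC.
Direct interest in Pinebrook Ventures LLC: 17%.
Aggregating (R2): 0.8736% + 22.88% + 17% = 40.7536%.

40.7536%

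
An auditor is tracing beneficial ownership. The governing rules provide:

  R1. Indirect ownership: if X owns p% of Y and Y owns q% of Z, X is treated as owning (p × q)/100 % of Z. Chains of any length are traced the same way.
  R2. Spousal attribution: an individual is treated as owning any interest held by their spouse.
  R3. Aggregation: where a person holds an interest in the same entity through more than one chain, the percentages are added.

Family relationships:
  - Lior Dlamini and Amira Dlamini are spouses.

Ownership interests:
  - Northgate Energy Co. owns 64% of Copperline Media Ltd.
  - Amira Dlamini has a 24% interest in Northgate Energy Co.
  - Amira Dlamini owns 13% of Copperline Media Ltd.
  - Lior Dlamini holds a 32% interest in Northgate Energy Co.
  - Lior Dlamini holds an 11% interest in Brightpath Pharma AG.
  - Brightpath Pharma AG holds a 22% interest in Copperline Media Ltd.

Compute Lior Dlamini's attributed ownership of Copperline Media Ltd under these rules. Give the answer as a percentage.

By spousal attribution (R2), Lior Dlamini is treated as also owning Amira Dlamini's interest in Northgate Energy Co, giving 32% + 24% = 56%.
By spousal attribution (R2), Lior Dlamini is treated as owning Amira Dlamini's 13% interest in Copperline Media Ltd.
Chain via Northgate Energy Co. (R1): 56% × 64% = 35.84% of Copperline Media Ltd.
Chain via Brightpath Pharma AG (R1): 11% × 22% = 2.42% of Copperline Media Ltd.
Direct interest in Copperline Media Ltd: 13%.
Aggregating (R3): 35.84% + 2.42% + 13% = 51.26%.

51.26%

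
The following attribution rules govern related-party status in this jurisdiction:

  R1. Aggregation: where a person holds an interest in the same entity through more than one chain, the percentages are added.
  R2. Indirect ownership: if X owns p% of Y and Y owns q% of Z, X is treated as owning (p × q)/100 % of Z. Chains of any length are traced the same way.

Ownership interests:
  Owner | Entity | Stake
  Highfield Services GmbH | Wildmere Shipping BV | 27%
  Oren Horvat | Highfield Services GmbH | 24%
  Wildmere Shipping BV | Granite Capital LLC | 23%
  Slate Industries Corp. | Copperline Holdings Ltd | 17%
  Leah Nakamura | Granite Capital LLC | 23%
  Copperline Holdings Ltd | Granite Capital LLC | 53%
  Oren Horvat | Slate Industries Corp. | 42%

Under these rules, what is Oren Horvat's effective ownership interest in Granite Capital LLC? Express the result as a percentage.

5.2746%

Chain via Highfield Services GmbH → Wildmere Shipping BV (R2): 24% × 27% × 23% = 1.4904% of Granite Capital LLC.
Chain via Slate Industries Corp. → Copperline Holdings Ltd (R2): 42% × 17% × 53% = 3.7842% of Granite Capital LLC.
Aggregating (R1): 1.4904% + 3.7842% = 5.2746%.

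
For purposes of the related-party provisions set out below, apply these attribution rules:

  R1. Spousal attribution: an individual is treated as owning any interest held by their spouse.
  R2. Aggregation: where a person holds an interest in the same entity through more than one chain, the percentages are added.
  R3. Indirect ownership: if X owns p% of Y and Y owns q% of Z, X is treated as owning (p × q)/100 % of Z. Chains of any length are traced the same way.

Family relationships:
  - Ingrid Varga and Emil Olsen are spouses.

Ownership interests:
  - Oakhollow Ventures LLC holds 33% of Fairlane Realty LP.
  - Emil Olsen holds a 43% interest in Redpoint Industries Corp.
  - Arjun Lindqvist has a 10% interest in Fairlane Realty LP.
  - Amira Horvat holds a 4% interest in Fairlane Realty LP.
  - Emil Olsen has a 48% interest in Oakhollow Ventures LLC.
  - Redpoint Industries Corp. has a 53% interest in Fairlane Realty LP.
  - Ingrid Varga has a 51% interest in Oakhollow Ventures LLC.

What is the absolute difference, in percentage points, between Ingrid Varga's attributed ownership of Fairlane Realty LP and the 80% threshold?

By spousal attribution (R1), Ingrid Varga is treated as also owning Emil Olsen's interest in Oakhollow Ventures LLC, giving 51% + 48% = 99%.
By spousal attribution (R1), Ingrid Varga is treated as owning Emil Olsen's 43% interest in Redpoint Industries Corp.
Chain via Oakhollow Ventures LLC (R3): 99% × 33% = 32.67% of Fairlane Realty LP.
Chain via Redpoint Industries Corp. (R3): 43% × 53% = 22.79% of Fairlane Realty LP.
Aggregating (R2): 32.67% + 22.79% = 55.46%.
55.46% falls short of the 80% threshold by 24.54 percentage points.

24.54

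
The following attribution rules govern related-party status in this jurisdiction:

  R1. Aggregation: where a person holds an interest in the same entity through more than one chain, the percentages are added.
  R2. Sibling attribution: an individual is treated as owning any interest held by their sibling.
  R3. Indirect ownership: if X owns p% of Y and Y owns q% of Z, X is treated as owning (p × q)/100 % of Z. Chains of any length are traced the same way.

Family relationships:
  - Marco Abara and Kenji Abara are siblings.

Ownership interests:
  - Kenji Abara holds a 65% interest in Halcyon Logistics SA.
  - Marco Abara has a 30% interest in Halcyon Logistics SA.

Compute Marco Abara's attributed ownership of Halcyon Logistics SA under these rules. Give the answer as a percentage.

By sibling attribution (R2), Marco Abara is treated as also owning Kenji Abara's interest in Halcyon Logistics SA, giving 30% + 65% = 95%.
Direct interest in Halcyon Logistics SA: 95%.

95%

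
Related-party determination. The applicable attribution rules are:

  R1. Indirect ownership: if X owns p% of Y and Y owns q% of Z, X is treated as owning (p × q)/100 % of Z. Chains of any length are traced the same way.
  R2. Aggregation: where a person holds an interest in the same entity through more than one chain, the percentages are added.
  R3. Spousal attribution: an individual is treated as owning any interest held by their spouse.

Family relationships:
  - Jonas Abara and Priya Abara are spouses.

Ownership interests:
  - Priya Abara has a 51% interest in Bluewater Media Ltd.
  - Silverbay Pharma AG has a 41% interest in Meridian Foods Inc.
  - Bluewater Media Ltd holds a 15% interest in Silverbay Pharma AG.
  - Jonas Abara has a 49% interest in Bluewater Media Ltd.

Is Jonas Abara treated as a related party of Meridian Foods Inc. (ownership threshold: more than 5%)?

Yes

By spousal attribution (R3), Jonas Abara is treated as also owning Priya Abara's interest in Bluewater Media Ltd, giving 49% + 51% = 100%.
Chain via Bluewater Media Ltd → Silverbay Pharma AG (R1): 100% × 15% × 41% = 6.15% of Meridian Foods Inc.
6.15% exceeds the 5% threshold, so Jonas is a related party to Meridian Foods Inc.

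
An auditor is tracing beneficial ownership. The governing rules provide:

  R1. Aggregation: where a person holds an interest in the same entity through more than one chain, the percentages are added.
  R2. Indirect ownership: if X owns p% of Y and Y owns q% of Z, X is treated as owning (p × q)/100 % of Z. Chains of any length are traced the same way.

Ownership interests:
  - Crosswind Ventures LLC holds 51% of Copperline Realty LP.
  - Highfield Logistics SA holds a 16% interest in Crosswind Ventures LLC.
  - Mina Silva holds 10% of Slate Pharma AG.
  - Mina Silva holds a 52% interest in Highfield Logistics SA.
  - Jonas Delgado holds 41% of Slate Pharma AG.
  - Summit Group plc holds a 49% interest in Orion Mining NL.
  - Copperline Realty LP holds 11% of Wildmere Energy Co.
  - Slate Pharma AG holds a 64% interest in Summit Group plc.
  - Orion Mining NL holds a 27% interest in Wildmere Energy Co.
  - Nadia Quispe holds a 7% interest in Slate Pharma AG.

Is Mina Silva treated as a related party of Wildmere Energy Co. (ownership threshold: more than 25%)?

No

Chain via Highfield Logistics SA → Crosswind Ventures LLC → Copperline Realty LP (R2): 52% × 16% × 51% × 11% = 0.466752% of Wildmere Energy Co.
Chain via Slate Pharma AG → Summit Group plc → Orion Mining NL (R2): 10% × 64% × 49% × 27% = 0.84672% of Wildmere Energy Co.
Aggregating (R1): 0.466752% + 0.84672% = 1.313472%.
1.313472% does not exceed the 25% threshold, so Mina is not a related party to Wildmere Energy Co.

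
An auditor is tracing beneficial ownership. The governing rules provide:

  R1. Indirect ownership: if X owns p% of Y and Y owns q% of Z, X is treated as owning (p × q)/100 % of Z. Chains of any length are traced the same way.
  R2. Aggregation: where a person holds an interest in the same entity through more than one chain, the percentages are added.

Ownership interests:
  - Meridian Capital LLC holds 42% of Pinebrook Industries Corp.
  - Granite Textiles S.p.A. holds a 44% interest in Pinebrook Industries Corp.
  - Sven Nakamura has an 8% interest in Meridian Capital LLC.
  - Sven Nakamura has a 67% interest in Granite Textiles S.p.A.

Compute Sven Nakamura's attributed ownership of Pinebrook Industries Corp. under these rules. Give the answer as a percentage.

Chain via Granite Textiles S.p.A. (R1): 67% × 44% = 29.48% of Pinebrook Industries Corp.
Chain via Meridian Capital LLC (R1): 8% × 42% = 3.36% of Pinebrook Industries Corp.
Aggregating (R2): 29.48% + 3.36% = 32.84%.

32.84%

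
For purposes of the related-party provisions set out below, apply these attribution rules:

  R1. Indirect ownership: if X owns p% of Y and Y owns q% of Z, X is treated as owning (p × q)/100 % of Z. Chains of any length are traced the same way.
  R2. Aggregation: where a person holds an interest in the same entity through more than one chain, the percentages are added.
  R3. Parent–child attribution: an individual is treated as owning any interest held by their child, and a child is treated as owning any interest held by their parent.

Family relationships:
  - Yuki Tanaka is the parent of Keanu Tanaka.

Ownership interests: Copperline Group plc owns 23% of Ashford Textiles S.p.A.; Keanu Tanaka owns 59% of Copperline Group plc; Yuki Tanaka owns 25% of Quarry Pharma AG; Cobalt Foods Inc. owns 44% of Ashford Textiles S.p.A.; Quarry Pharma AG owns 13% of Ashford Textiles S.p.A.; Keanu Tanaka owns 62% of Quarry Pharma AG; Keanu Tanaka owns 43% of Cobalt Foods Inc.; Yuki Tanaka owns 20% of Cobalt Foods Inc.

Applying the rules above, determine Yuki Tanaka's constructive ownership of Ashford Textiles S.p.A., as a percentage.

52.6%

By parent–child attribution (R3), Yuki Tanaka is treated as also owning Keanu Tanaka's interest in Cobalt Foods Inc, giving 20% + 43% = 63%.
By parent–child attribution (R3), Yuki Tanaka is treated as also owning Keanu Tanaka's interest in Quarry Pharma AG, giving 25% + 62% = 87%.
By parent–child attribution (R3), Yuki Tanaka is treated as owning Keanu Tanaka's 59% interest in Copperline Group plc.
Chain via Cobalt Foods Inc. (R1): 63% × 44% = 27.72% of Ashford Textiles S.p.A.
Chain via Quarry Pharma AG (R1): 87% × 13% = 11.31% of Ashford Textiles S.p.A.
Chain via Copperline Group plc (R1): 59% × 23% = 13.57% of Ashford Textiles S.p.A.
Aggregating (R2): 27.72% + 11.31% + 13.57% = 52.6%.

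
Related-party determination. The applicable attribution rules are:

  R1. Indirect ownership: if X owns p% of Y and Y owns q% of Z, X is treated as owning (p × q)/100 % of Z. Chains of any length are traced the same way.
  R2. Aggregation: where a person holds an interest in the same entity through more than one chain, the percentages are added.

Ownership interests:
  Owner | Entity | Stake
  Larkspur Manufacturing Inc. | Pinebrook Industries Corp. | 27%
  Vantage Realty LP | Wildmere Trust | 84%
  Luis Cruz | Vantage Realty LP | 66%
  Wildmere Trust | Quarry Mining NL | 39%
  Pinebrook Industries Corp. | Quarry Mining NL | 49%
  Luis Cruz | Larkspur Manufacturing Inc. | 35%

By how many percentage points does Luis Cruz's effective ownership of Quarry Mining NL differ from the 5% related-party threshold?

Chain via Larkspur Manufacturing Inc. → Pinebrook Industries Corp. (R1): 35% × 27% × 49% = 4.6305% of Quarry Mining NL.
Chain via Vantage Realty LP → Wildmere Trust (R1): 66% × 84% × 39% = 21.6216% of Quarry Mining NL.
Aggregating (R2): 4.6305% + 21.6216% = 26.2521%.
26.2521% exceeds the 5% threshold by 21.2521 percentage points.

21.2521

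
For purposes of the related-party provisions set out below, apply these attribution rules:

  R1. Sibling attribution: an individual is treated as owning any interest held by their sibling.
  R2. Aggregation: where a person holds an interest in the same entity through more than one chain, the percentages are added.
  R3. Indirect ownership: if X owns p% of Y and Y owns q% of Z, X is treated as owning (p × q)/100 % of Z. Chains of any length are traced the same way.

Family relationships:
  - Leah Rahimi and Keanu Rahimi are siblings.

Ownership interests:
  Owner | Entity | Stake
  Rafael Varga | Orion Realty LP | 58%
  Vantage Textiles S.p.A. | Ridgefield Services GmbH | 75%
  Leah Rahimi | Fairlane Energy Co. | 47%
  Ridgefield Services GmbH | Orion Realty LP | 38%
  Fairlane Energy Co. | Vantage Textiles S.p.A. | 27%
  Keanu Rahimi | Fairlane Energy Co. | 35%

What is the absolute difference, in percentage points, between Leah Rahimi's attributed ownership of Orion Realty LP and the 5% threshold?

By sibling attribution (R1), Leah Rahimi is treated as also owning Keanu Rahimi's interest in Fairlane Energy Co, giving 47% + 35% = 82%.
Chain via Fairlane Energy Co. → Vantage Textiles S.p.A. → Ridgefield Services GmbH (R3): 82% × 27% × 75% × 38% = 6.3099% of Orion Realty LP.
6.3099% exceeds the 5% threshold by 1.3099 percentage points.

1.3099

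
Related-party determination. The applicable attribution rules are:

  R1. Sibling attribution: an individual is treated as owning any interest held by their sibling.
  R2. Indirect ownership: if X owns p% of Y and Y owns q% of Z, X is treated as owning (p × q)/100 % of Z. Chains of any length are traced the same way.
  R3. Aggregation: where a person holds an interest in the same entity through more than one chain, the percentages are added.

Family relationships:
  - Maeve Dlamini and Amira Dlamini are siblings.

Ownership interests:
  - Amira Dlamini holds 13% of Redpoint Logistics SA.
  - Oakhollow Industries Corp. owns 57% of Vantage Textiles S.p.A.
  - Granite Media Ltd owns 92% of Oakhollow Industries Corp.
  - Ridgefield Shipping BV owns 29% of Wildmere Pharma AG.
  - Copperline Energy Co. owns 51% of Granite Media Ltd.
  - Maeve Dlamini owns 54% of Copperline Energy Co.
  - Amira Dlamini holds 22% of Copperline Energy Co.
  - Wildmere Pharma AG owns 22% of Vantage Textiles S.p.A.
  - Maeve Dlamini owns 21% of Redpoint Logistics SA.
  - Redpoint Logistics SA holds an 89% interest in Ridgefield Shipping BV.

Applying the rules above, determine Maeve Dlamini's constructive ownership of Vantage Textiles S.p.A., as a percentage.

22.256332%

By sibling attribution (R1), Maeve Dlamini is treated as also owning Amira Dlamini's interest in Redpoint Logistics SA, giving 21% + 13% = 34%.
By sibling attribution (R1), Maeve Dlamini is treated as also owning Amira Dlamini's interest in Copperline Energy Co, giving 54% + 22% = 76%.
Chain via Redpoint Logistics SA → Ridgefield Shipping BV → Wildmere Pharma AG (R2): 34% × 89% × 29% × 22% = 1.930588% of Vantage Textiles S.p.A.
Chain via Copperline Energy Co. → Granite Media Ltd → Oakhollow Industries Corp. (R2): 76% × 51% × 92% × 57% = 20.325744% of Vantage Textiles S.p.A.
Aggregating (R3): 1.930588% + 20.325744% = 22.256332%.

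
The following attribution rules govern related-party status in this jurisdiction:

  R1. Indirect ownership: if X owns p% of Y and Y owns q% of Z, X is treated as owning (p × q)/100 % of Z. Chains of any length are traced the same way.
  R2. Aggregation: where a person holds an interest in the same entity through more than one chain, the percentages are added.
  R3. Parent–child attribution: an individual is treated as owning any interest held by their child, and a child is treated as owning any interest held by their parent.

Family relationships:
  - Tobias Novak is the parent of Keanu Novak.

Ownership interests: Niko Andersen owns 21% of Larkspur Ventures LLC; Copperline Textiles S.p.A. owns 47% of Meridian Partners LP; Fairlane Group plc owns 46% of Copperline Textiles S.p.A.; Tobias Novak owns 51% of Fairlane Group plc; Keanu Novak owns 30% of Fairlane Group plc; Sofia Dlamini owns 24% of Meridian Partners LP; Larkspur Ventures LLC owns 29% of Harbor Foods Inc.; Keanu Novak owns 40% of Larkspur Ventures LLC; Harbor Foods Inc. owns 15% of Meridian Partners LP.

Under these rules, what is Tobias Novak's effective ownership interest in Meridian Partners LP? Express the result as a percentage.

19.2522%

By parent–child attribution (R3), Tobias Novak is treated as also owning Keanu Novak's interest in Fairlane Group plc, giving 51% + 30% = 81%.
By parent–child attribution (R3), Tobias Novak is treated as owning Keanu Novak's 40% interest in Larkspur Ventures LLC.
Chain via Fairlane Group plc → Copperline Textiles S.p.A. (R1): 81% × 46% × 47% = 17.5122% of Meridian Partners LP.
Chain via Larkspur Ventures LLC → Harbor Foods Inc. (R1): 40% × 29% × 15% = 1.74% of Meridian Partners LP.
Aggregating (R2): 17.5122% + 1.74% = 19.2522%.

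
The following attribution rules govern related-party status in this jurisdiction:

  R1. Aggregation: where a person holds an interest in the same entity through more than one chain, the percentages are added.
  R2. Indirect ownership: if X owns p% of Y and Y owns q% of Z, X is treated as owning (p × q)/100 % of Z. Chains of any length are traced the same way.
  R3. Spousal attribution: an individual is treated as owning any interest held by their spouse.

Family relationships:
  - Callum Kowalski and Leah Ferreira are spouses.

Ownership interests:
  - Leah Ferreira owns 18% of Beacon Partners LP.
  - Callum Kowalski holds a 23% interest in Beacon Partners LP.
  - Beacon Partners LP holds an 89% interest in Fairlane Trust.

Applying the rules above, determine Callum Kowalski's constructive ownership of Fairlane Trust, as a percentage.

By spousal attribution (R3), Callum Kowalski is treated as also owning Leah Ferreira's interest in Beacon Partners LP, giving 23% + 18% = 41%.
Chain via Beacon Partners LP (R2): 41% × 89% = 36.49% of Fairlane Trust.

36.49%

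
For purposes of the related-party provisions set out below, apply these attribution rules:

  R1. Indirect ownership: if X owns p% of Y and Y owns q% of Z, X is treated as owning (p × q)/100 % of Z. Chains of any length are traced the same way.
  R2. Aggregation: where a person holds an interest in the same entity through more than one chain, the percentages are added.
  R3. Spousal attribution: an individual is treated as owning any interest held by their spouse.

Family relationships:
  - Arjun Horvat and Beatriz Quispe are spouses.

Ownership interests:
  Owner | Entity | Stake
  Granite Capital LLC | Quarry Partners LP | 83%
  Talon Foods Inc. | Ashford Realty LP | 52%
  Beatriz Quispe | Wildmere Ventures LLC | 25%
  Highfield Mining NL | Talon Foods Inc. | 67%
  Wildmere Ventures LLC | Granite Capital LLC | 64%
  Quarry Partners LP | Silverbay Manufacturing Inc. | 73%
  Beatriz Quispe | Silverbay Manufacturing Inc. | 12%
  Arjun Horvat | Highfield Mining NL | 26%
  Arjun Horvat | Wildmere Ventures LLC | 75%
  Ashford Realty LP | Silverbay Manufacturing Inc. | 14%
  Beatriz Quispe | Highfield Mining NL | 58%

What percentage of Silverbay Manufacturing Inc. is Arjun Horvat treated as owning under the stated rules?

By spousal attribution (R3), Arjun Horvat is treated as also owning Beatriz Quispe's interest in Wildmere Ventures LLC, giving 75% + 25% = 100%.
By spousal attribution (R3), Arjun Horvat is treated as also owning Beatriz Quispe's interest in Highfield Mining NL, giving 26% + 58% = 84%.
By spousal attribution (R3), Arjun Horvat is treated as owning Beatriz Quispe's 12% interest in Silverbay Manufacturing Inc.
Chain via Wildmere Ventures LLC → Granite Capital LLC → Quarry Partners LP (R1): 100% × 64% × 83% × 73% = 38.7776% of Silverbay Manufacturing Inc.
Chain via Highfield Mining NL → Talon Foods Inc. → Ashford Realty LP (R1): 84% × 67% × 52% × 14% = 4.097184% of Silverbay Manufacturing Inc.
Direct interest in Silverbay Manufacturing Inc: 12%.
Aggregating (R2): 38.7776% + 4.097184% + 12% = 54.874784%.

54.874784%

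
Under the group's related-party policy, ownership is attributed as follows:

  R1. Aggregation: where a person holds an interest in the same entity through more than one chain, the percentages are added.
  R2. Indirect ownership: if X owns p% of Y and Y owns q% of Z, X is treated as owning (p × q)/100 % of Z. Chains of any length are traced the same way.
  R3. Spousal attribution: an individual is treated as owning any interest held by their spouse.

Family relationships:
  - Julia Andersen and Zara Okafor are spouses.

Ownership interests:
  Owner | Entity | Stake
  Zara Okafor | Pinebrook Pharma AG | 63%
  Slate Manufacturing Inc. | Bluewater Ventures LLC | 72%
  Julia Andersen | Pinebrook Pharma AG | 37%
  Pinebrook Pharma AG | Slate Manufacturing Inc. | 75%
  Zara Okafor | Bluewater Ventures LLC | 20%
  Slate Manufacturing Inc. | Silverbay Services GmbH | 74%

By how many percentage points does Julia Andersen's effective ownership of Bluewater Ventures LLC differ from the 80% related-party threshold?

By spousal attribution (R3), Julia Andersen is treated as also owning Zara Okafor's interest in Pinebrook Pharma AG, giving 37% + 63% = 100%.
By spousal attribution (R3), Julia Andersen is treated as owning Zara Okafor's 20% interest in Bluewater Ventures LLC.
Chain via Pinebrook Pharma AG → Slate Manufacturing Inc. (R2): 100% × 75% × 72% = 54% of Bluewater Ventures LLC.
Direct interest in Bluewater Ventures LLC: 20%.
Aggregating (R1): 54% + 20% = 74%.
74% falls short of the 80% threshold by 6 percentage points.

6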